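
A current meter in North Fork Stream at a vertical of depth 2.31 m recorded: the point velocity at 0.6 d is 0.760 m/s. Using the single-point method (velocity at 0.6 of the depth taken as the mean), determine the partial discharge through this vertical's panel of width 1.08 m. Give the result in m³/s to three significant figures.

1.90 m³/s

v̄ = v₀.₆ = 0.760 m/s
q = v̄ × d × w = 0.7600 × 2.31 × 1.08 = 1.896 m³/s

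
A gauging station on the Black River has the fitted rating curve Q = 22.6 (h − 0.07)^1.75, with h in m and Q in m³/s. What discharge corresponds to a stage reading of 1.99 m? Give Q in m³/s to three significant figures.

Q = 22.6 × (1.99 − 0.07)^1.75 = 22.6 × 1.92^1.75 = 70.78 m³/s

70.8 m³/s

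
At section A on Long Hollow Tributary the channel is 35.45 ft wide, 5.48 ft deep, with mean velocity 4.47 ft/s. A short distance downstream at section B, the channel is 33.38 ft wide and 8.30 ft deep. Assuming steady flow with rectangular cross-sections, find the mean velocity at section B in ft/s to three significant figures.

3.13 ft/s

Q = A₁V₁ = (35.45×5.48) × 4.47 = 868.4 ft³/s
A₂ = 33.38 × 8.30 = 277.1 ft²
V₂ = Q/A₂ = 868.4/277.1 = 3.134 ft/s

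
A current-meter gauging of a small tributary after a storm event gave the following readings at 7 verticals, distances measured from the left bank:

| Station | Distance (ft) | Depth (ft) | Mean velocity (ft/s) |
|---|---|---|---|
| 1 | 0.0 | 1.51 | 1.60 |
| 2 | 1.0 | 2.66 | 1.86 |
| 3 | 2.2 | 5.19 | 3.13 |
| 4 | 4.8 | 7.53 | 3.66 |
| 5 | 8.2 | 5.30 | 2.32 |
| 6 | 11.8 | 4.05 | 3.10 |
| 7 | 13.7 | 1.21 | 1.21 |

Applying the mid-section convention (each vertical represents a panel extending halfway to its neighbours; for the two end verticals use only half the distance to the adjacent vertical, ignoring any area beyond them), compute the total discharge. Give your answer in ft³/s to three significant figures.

w_1 = (1.0 − 0.0)/2 = 0.5 ft; q_1 = 1.60 × 1.51 × 0.5 = 1.208 ft³/s
w_2 = (2.2 − 0.0)/2 = 1.1 ft; q_2 = 1.86 × 2.66 × 1.1 = 5.442 ft³/s
w_3 = (4.8 − 1.0)/2 = 1.9 ft; q_3 = 3.13 × 5.19 × 1.9 = 30.86 ft³/s
w_4 = (8.2 − 2.2)/2 = 3 ft; q_4 = 3.66 × 7.53 × 3 = 82.68 ft³/s
w_5 = (11.8 − 4.8)/2 = 3.5 ft; q_5 = 2.32 × 5.30 × 3.5 = 43.04 ft³/s
w_6 = (13.7 − 8.2)/2 = 2.75 ft; q_6 = 3.10 × 4.05 × 2.75 = 34.53 ft³/s
w_7 = (13.7 − 11.8)/2 = 0.95 ft; q_7 = 1.21 × 1.21 × 0.95 = 1.391 ft³/s
Q = Σ qᵢ = 199.1 ft³/s

199 ft³/s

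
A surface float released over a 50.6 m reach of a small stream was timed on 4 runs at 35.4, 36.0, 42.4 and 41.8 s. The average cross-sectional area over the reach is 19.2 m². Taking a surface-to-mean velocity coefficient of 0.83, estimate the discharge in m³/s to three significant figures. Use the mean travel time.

20.7 m³/s

t̄ = (35.4 + 36.0 + 42.4 + 41.8) / 4 = 38.9 s
v_surface = L / t̄ = 50.6 / 38.9 = 1.301 m/s
v_mean = 0.83 × 1.301 = 1.080 m/s
Q = A × v_mean = 19.2 × 1.080 = 20.73 m³/s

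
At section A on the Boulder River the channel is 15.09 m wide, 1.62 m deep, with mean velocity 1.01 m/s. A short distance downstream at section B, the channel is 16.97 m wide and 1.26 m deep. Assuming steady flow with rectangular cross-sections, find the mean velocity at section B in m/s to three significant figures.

1.15 m/s

Q = A₁V₁ = (15.09×1.62) × 1.01 = 24.69 m³/s
A₂ = 16.97 × 1.26 = 21.38 m²
V₂ = Q/A₂ = 24.69/21.38 = 1.155 m/s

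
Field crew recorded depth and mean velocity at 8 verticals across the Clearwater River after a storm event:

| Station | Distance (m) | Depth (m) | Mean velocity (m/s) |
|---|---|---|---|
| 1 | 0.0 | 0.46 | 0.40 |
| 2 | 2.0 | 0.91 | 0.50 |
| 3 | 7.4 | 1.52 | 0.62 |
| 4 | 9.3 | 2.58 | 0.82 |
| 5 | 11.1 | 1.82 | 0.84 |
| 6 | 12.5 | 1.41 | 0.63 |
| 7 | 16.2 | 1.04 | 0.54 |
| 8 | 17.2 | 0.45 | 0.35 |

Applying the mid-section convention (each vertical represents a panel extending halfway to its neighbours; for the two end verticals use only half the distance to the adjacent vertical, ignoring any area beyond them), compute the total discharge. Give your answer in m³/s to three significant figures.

15.3 m³/s

w_1 = (2.0 − 0.0)/2 = 1 m; q_1 = 0.40 × 0.46 × 1 = 0.1840 m³/s
w_2 = (7.4 − 0.0)/2 = 3.7 m; q_2 = 0.50 × 0.91 × 3.7 = 1.684 m³/s
w_3 = (9.3 − 2.0)/2 = 3.65 m; q_3 = 0.62 × 1.52 × 3.65 = 3.440 m³/s
w_4 = (11.1 − 7.4)/2 = 1.85 m; q_4 = 0.82 × 2.58 × 1.85 = 3.914 m³/s
w_5 = (12.5 − 9.3)/2 = 1.6 m; q_5 = 0.84 × 1.82 × 1.6 = 2.446 m³/s
w_6 = (16.2 − 11.1)/2 = 2.55 m; q_6 = 0.63 × 1.41 × 2.55 = 2.265 m³/s
w_7 = (17.2 − 12.5)/2 = 2.35 m; q_7 = 0.54 × 1.04 × 2.35 = 1.320 m³/s
w_8 = (17.2 − 16.2)/2 = 0.5 m; q_8 = 0.35 × 0.45 × 0.5 = 0.07875 m³/s
Q = Σ qᵢ = 15.33 m³/s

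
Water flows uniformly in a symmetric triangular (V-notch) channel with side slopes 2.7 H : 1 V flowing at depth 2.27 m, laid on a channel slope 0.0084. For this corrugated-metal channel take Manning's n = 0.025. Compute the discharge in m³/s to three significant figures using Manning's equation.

53.2 m³/s

A = z·y² = 2.7×2.27² = 13.91 m²
P = 2y√(1+z²) = 2×2.27×√(1+2.7²) = 13.07 m
R = A/P = 13.91/13.07 = 1.064 m
Q = (1/n)·A·R^(2/3)·S^(1/2) = (1/0.025) × 13.91 × 1.064^(2/3) × 0.0084^(1/2) = 53.17 m³/s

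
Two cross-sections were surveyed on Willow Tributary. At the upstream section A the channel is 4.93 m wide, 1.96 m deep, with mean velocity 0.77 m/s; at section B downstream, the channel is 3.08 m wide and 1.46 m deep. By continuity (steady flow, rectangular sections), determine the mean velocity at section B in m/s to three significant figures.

Q = A₁V₁ = (4.93×1.96) × 0.77 = 7.440 m³/s
A₂ = 3.08 × 1.46 = 4.497 m²
V₂ = Q/A₂ = 7.440/4.497 = 1.655 m/s

1.65 m/s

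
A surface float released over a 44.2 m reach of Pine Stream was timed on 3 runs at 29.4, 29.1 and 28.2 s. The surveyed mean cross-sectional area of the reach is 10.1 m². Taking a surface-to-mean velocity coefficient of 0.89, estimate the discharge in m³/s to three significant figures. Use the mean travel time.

13.7 m³/s

t̄ = (29.4 + 29.1 + 28.2) / 3 = 28.9 s
v_surface = L / t̄ = 44.2 / 28.9 = 1.529 m/s
v_mean = 0.89 × 1.529 = 1.361 m/s
Q = A × v_mean = 10.1 × 1.361 = 13.75 m³/s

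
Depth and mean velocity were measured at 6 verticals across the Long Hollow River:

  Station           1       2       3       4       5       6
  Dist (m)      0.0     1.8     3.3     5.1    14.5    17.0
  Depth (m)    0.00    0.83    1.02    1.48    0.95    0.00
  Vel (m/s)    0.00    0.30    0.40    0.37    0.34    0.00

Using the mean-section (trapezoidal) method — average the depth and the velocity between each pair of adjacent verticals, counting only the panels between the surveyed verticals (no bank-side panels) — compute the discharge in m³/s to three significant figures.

Panel 1-2: Δb = 1.8 m, d̄ = (0.00+0.83)/2 = 0.415, v̄ = (0.00+0.30)/2 = 0.15 → q = 1.8×0.415×0.15 = 0.1121 m³/s
Panel 2-3: Δb = 1.5 m, d̄ = (0.83+1.02)/2 = 0.925, v̄ = (0.30+0.40)/2 = 0.35 → q = 1.5×0.925×0.35 = 0.4856 m³/s
Panel 3-4: Δb = 1.8 m, d̄ = (1.02+1.48)/2 = 1.25, v̄ = (0.40+0.37)/2 = 0.385 → q = 1.8×1.25×0.385 = 0.8663 m³/s
Panel 4-5: Δb = 9.4 m, d̄ = (1.48+0.95)/2 = 1.215, v̄ = (0.37+0.34)/2 = 0.355 → q = 9.4×1.215×0.355 = 4.054 m³/s
Panel 5-6: Δb = 2.5 m, d̄ = (0.95+0.00)/2 = 0.475, v̄ = (0.34+0.00)/2 = 0.17 → q = 2.5×0.475×0.17 = 0.2019 m³/s
Q = Σ q = 5.720 m³/s

5.72 m³/s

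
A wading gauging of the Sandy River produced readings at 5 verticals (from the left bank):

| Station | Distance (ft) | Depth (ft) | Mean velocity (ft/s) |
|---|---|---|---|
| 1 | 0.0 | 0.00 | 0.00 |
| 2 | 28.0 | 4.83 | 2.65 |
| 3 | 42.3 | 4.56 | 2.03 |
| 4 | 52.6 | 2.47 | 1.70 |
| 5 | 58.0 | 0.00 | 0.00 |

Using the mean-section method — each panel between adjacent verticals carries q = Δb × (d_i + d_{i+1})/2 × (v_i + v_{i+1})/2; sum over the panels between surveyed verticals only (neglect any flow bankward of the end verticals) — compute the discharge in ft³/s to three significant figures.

Panel 1-2: Δb = 28 ft, d̄ = (0.00+4.83)/2 = 2.415, v̄ = (0.00+2.65)/2 = 1.325 → q = 28×2.415×1.325 = 89.60 ft³/s
Panel 2-3: Δb = 14.3 ft, d̄ = (4.83+4.56)/2 = 4.695, v̄ = (2.65+2.03)/2 = 2.34 → q = 14.3×4.695×2.34 = 157.1 ft³/s
Panel 3-4: Δb = 10.3 ft, d̄ = (4.56+2.47)/2 = 3.515, v̄ = (2.03+1.70)/2 = 1.865 → q = 10.3×3.515×1.865 = 67.52 ft³/s
Panel 4-5: Δb = 5.4 ft, d̄ = (2.47+0.00)/2 = 1.235, v̄ = (1.70+0.00)/2 = 0.85 → q = 5.4×1.235×0.85 = 5.669 ft³/s
Q = Σ q = 319.9 ft³/s

320 ft³/s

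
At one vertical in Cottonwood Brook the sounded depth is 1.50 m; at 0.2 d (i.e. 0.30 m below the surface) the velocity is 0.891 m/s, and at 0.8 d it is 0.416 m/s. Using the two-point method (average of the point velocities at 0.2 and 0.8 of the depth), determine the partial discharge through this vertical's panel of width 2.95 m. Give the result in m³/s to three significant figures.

v̄ = (0.891 + 0.416) / 2 = 0.6535 m/s
q = v̄ × d × w = 0.6535 × 1.50 × 2.95 = 2.892 m³/s

2.89 m³/s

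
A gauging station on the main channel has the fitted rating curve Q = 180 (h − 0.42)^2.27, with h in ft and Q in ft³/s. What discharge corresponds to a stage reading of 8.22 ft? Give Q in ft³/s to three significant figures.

19100 ft³/s

Q = 180 × (8.22 − 0.42)^2.27 = 180 × 7.8^2.27 = 19070 ft³/s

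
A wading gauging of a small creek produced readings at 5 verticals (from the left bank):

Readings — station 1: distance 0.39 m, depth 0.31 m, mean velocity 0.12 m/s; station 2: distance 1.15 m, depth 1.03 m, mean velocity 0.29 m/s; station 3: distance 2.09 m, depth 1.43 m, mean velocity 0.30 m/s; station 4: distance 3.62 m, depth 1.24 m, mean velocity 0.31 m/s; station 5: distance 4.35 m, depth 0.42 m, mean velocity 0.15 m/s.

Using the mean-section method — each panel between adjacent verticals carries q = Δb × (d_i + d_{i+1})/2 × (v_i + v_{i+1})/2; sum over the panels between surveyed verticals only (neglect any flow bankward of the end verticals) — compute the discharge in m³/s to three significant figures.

1.21 m³/s

Panel 1-2: Δb = 0.76 m, d̄ = (0.31+1.03)/2 = 0.67, v̄ = (0.12+0.29)/2 = 0.205 → q = 0.76×0.67×0.205 = 0.1044 m³/s
Panel 2-3: Δb = 0.94 m, d̄ = (1.03+1.43)/2 = 1.23, v̄ = (0.29+0.30)/2 = 0.295 → q = 0.94×1.23×0.295 = 0.3411 m³/s
Panel 3-4: Δb = 1.53 m, d̄ = (1.43+1.24)/2 = 1.335, v̄ = (0.30+0.31)/2 = 0.305 → q = 1.53×1.335×0.305 = 0.6230 m³/s
Panel 4-5: Δb = 0.73 m, d̄ = (1.24+0.42)/2 = 0.83, v̄ = (0.31+0.15)/2 = 0.23 → q = 0.73×0.83×0.23 = 0.1394 m³/s
Q = Σ q = 1.208 m³/s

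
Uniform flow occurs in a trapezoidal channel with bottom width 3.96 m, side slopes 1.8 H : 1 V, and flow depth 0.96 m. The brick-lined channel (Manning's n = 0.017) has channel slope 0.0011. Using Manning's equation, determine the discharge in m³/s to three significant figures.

A = (b + z·y)·y = (3.96 + 1.8×0.96)×0.96 = 5.460 m²
P = b + 2y√(1+z²) = 3.96 + 2×0.96×√(1+1.8²) = 7.914 m
R = A/P = 5.460/7.914 = 0.6900 m
Q = (1/n)·A·R^(2/3)·S^(1/2) = (1/0.017) × 5.460 × 0.6900^(2/3) × 0.0011^(1/2) = 8.319 m³/s

8.32 m³/s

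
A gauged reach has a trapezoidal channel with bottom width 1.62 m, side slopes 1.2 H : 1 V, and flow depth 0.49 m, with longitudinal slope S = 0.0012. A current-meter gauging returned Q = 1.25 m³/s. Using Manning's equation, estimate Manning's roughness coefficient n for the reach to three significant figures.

A = (b + z·y)·y = (1.62 + 1.2×0.49)×0.49 = 1.082 m²
P = b + 2y√(1+z²) = 1.62 + 2×0.49×√(1+1.2²) = 3.151 m
R = A/P = 1.082/3.151 = 0.3434 m
n = (1/Q)·A·R^(2/3)·S^(1/2) = (1/1.25) × 1.082 × 0.4904 × 0.03464 = 0.01470

0.0147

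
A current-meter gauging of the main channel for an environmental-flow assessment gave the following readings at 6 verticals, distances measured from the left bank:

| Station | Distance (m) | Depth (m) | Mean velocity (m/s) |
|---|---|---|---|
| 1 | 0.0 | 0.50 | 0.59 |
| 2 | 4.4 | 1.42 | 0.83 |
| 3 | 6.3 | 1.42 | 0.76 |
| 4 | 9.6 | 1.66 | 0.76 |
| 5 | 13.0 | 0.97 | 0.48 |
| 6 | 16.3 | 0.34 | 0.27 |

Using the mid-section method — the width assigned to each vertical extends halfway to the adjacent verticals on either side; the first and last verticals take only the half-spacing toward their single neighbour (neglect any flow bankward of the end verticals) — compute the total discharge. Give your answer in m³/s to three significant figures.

13.1 m³/s

w_1 = (4.4 − 0.0)/2 = 2.2 m; q_1 = 0.59 × 0.50 × 2.2 = 0.6490 m³/s
w_2 = (6.3 − 0.0)/2 = 3.15 m; q_2 = 0.83 × 1.42 × 3.15 = 3.713 m³/s
w_3 = (9.6 − 4.4)/2 = 2.6 m; q_3 = 0.76 × 1.42 × 2.6 = 2.806 m³/s
w_4 = (13.0 − 6.3)/2 = 3.35 m; q_4 = 0.76 × 1.66 × 3.35 = 4.226 m³/s
w_5 = (16.3 − 9.6)/2 = 3.35 m; q_5 = 0.48 × 0.97 × 3.35 = 1.560 m³/s
w_6 = (16.3 − 13.0)/2 = 1.65 m; q_6 = 0.27 × 0.34 × 1.65 = 0.1515 m³/s
Q = Σ qᵢ = 13.11 m³/s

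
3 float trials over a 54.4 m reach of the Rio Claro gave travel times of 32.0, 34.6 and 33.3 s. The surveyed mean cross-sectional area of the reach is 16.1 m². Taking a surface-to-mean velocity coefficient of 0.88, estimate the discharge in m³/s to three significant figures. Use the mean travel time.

t̄ = (32.0 + 34.6 + 33.3) / 3 = 33.3 s
v_surface = L / t̄ = 54.4 / 33.3 = 1.634 m/s
v_mean = 0.88 × 1.634 = 1.438 m/s
Q = A × v_mean = 16.1 × 1.438 = 23.15 m³/s

23.1 m³/s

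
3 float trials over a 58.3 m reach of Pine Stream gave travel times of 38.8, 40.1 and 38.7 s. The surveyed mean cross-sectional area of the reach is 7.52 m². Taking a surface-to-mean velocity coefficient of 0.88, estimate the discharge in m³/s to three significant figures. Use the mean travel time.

9.84 m³/s

t̄ = (38.8 + 40.1 + 38.7) / 3 = 39.2 s
v_surface = L / t̄ = 58.3 / 39.2 = 1.487 m/s
v_mean = 0.88 × 1.487 = 1.309 m/s
Q = A × v_mean = 7.52 × 1.309 = 9.842 m³/s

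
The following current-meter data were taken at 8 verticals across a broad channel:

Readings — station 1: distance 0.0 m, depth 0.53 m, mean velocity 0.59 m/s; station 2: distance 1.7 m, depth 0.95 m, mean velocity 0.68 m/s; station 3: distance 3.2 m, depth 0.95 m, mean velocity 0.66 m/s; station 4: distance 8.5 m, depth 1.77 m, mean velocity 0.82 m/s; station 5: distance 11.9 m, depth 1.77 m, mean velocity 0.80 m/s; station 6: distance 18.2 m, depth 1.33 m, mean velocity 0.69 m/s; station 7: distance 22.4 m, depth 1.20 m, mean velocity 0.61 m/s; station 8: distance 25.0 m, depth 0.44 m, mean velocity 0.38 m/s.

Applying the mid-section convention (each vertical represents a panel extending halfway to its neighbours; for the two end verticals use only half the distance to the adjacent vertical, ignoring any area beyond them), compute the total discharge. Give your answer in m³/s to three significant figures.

w_1 = (1.7 − 0.0)/2 = 0.85 m; q_1 = 0.59 × 0.53 × 0.85 = 0.2658 m³/s
w_2 = (3.2 − 0.0)/2 = 1.6 m; q_2 = 0.68 × 0.95 × 1.6 = 1.034 m³/s
w_3 = (8.5 − 1.7)/2 = 3.4 m; q_3 = 0.66 × 0.95 × 3.4 = 2.132 m³/s
w_4 = (11.9 − 3.2)/2 = 4.35 m; q_4 = 0.82 × 1.77 × 4.35 = 6.314 m³/s
w_5 = (18.2 − 8.5)/2 = 4.85 m; q_5 = 0.80 × 1.77 × 4.85 = 6.868 m³/s
w_6 = (22.4 − 11.9)/2 = 5.25 m; q_6 = 0.69 × 1.33 × 5.25 = 4.818 m³/s
w_7 = (25.0 − 18.2)/2 = 3.4 m; q_7 = 0.61 × 1.20 × 3.4 = 2.489 m³/s
w_8 = (25.0 − 22.4)/2 = 1.3 m; q_8 = 0.38 × 0.44 × 1.3 = 0.2174 m³/s
Q = Σ qᵢ = 24.14 m³/s

24.1 m³/s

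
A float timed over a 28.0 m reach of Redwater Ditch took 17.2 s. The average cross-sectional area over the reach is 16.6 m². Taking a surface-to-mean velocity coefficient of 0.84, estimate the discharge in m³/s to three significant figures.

v_surface = L / t̄ = 28.0 / 17.2 = 1.628 m/s
v_mean = 0.84 × 1.628 = 1.367 m/s
Q = A × v_mean = 16.6 × 1.367 = 22.70 m³/s

22.7 m³/s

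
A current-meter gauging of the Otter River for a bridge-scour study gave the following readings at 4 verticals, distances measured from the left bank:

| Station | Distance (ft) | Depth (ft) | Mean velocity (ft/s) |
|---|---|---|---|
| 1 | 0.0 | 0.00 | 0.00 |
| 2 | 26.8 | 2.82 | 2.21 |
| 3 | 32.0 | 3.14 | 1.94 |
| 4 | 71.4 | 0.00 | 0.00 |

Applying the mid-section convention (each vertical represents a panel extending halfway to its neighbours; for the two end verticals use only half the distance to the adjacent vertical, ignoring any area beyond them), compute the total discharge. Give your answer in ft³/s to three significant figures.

w_2 = (32.0 − 0.0)/2 = 16 ft; q_2 = 2.21 × 2.82 × 16 = 99.72 ft³/s
w_3 = (71.4 − 26.8)/2 = 22.3 ft; q_3 = 1.94 × 3.14 × 22.3 = 135.8 ft³/s
Stations 1, 4 contribute zero (depth or velocity is 0).
Q = Σ qᵢ = 235.6 ft³/s

236 ft³/s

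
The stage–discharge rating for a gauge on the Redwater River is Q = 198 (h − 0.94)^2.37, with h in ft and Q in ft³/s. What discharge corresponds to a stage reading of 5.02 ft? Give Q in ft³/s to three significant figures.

5550 ft³/s

Q = 198 × (5.02 − 0.94)^2.37 = 198 × 4.08^2.37 = 5545 ft³/s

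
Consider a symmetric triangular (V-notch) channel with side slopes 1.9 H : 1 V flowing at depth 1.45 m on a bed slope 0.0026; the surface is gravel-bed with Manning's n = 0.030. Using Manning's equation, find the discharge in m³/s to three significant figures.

A = z·y² = 1.9×1.45² = 3.995 m²
P = 2y√(1+z²) = 2×1.45×√(1+1.9²) = 6.227 m
R = A/P = 3.995/6.227 = 0.6416 m
Q = (1/n)·A·R^(2/3)·S^(1/2) = (1/0.030) × 3.995 × 0.6416^(2/3) × 0.0026^(1/2) = 5.051 m³/s

5.05 m³/s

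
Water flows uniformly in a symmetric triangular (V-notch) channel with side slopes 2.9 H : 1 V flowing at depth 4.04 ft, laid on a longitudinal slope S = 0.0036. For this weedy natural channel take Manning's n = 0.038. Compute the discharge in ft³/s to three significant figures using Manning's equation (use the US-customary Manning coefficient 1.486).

A = z·y² = 2.9×4.04² = 47.33 ft²
P = 2y√(1+z²) = 2×4.04×√(1+2.9²) = 24.79 ft
R = A/P = 47.33/24.79 = 1.910 ft
Q = (1.486/n)·A·R^(2/3)·S^(1/2) = (1.486/0.038) × 47.33 × 1.910^(2/3) × 0.0036^(1/2) = 170.9 ft³/s

171 ft³/s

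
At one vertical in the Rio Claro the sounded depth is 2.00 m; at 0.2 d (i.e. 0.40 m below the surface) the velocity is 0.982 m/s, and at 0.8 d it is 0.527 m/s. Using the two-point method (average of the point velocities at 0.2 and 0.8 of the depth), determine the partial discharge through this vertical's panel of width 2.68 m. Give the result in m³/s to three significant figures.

v̄ = (0.982 + 0.527) / 2 = 0.7545 m/s
q = v̄ × d × w = 0.7545 × 2.00 × 2.68 = 4.044 m³/s

4.04 m³/s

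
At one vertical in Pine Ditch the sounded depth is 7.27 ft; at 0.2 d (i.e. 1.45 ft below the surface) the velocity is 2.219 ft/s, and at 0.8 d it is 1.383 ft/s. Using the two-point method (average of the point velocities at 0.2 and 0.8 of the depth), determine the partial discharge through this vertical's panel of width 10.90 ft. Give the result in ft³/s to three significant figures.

v̄ = (2.219 + 1.383) / 2 = 1.801 ft/s
q = v̄ × d × w = 1.801 × 7.27 × 10.90 = 142.7 ft³/s

143 ft³/s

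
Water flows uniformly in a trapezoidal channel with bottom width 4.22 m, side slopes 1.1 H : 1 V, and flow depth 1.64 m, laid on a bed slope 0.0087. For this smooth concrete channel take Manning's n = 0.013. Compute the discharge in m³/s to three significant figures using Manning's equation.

74.9 m³/s

A = (b + z·y)·y = (4.22 + 1.1×1.64)×1.64 = 9.879 m²
P = b + 2y√(1+z²) = 4.22 + 2×1.64×√(1+1.1²) = 9.096 m
R = A/P = 9.879/9.096 = 1.086 m
Q = (1/n)·A·R^(2/3)·S^(1/2) = (1/0.013) × 9.879 × 1.086^(2/3) × 0.0087^(1/2) = 74.90 m³/s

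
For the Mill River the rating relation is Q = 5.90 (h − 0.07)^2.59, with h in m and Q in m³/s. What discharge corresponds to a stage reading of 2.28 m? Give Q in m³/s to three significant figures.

46.0 m³/s

Q = 5.90 × (2.28 − 0.07)^2.59 = 5.90 × 2.21^2.59 = 46.01 m³/s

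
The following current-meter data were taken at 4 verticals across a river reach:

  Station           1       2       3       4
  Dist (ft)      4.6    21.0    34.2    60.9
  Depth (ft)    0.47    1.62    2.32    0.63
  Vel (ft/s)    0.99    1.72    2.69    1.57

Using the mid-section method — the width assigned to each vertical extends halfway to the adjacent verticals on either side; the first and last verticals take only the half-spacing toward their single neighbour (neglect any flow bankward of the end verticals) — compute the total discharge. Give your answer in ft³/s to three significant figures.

183 ft³/s

w_1 = (21.0 − 4.6)/2 = 8.2 ft; q_1 = 0.99 × 0.47 × 8.2 = 3.815 ft³/s
w_2 = (34.2 − 4.6)/2 = 14.8 ft; q_2 = 1.72 × 1.62 × 14.8 = 41.24 ft³/s
w_3 = (60.9 − 21.0)/2 = 19.95 ft; q_3 = 2.69 × 2.32 × 19.95 = 124.5 ft³/s
w_4 = (60.9 − 34.2)/2 = 13.35 ft; q_4 = 1.57 × 0.63 × 13.35 = 13.20 ft³/s
Q = Σ qᵢ = 182.8 ft³/s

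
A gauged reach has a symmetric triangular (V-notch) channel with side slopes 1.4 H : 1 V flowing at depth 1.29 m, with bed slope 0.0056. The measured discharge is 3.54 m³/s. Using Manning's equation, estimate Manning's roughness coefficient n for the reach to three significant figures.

A = z·y² = 1.4×1.29² = 2.330 m²
P = 2y√(1+z²) = 2×1.29×√(1+1.4²) = 4.439 m
R = A/P = 2.330/4.439 = 0.5249 m
n = (1/Q)·A·R^(2/3)·S^(1/2) = (1/3.54) × 2.330 × 0.6507 × 0.07483 = 0.03204

0.0320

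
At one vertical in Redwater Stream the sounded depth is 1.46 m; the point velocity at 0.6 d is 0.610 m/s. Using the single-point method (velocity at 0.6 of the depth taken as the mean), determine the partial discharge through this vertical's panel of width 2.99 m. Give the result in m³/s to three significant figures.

2.66 m³/s

v̄ = v₀.₆ = 0.610 m/s
q = v̄ × d × w = 0.6100 × 1.46 × 2.99 = 2.663 m³/s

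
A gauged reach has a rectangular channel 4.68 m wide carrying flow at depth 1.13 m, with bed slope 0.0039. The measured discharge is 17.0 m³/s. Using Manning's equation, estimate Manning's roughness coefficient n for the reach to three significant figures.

A = b·y = 4.68 × 1.13 = 5.288 m²
P = b + 2y = 4.68 + 2×1.13 = 6.940 m
R = A/P = 5.288/6.940 = 0.7620 m
n = (1/Q)·A·R^(2/3)·S^(1/2) = (1/17.0) × 5.288 × 0.8343 × 0.06245 = 0.01621

0.0162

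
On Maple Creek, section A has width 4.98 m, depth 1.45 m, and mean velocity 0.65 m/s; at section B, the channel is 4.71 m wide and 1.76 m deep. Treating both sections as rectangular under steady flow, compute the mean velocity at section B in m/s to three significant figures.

Q = A₁V₁ = (4.98×1.45) × 0.65 = 4.694 m³/s
A₂ = 4.71 × 1.76 = 8.290 m²
V₂ = Q/A₂ = 4.694/8.290 = 0.5662 m/s

0.566 m/s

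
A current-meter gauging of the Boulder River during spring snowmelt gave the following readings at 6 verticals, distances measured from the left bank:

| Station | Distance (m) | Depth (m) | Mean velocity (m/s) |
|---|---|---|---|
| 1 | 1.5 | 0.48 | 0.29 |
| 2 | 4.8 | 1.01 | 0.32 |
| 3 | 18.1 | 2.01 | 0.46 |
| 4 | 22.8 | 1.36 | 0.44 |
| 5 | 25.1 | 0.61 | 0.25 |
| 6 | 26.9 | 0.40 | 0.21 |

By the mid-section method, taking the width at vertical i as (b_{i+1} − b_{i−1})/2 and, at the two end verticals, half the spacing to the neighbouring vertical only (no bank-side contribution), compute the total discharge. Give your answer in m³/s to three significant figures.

w_1 = (4.8 − 1.5)/2 = 1.65 m; q_1 = 0.29 × 0.48 × 1.65 = 0.2297 m³/s
w_2 = (18.1 − 1.5)/2 = 8.3 m; q_2 = 0.32 × 1.01 × 8.3 = 2.683 m³/s
w_3 = (22.8 − 4.8)/2 = 9 m; q_3 = 0.46 × 2.01 × 9 = 8.321 m³/s
w_4 = (25.1 − 18.1)/2 = 3.5 m; q_4 = 0.44 × 1.36 × 3.5 = 2.094 m³/s
w_5 = (26.9 − 22.8)/2 = 2.05 m; q_5 = 0.25 × 0.61 × 2.05 = 0.3126 m³/s
w_6 = (26.9 − 25.1)/2 = 0.9 m; q_6 = 0.21 × 0.40 × 0.9 = 0.07560 m³/s
Q = Σ qᵢ = 13.72 m³/s

13.7 m³/s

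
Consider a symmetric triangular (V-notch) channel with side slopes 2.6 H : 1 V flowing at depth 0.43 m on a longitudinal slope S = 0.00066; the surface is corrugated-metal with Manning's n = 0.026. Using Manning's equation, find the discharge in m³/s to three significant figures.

A = z·y² = 2.6×0.43² = 0.4807 m²
P = 2y√(1+z²) = 2×0.43×√(1+2.6²) = 2.396 m
R = A/P = 0.4807/2.396 = 0.2007 m
Q = (1/n)·A·R^(2/3)·S^(1/2) = (1/0.026) × 0.4807 × 0.2007^(2/3) × 0.00066^(1/2) = 0.1628 m³/s

0.163 m³/s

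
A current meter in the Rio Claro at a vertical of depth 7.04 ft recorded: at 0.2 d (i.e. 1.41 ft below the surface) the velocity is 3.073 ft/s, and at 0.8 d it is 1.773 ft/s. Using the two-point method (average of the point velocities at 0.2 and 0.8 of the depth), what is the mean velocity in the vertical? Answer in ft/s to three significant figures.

2.42 ft/s

v̄ = (3.073 + 1.773) / 2 = 2.423 ft/s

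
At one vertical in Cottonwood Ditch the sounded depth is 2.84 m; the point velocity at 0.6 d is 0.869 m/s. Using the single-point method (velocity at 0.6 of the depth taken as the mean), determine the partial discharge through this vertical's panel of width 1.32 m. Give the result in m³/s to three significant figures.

3.26 m³/s

v̄ = v₀.₆ = 0.869 m/s
q = v̄ × d × w = 0.8690 × 2.84 × 1.32 = 3.258 m³/s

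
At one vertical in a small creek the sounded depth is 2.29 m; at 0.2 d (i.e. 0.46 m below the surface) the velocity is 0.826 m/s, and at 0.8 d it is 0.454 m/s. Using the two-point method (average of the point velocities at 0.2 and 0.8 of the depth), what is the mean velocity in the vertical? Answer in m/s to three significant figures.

v̄ = (0.826 + 0.454) / 2 = 0.6400 m/s

0.640 m/s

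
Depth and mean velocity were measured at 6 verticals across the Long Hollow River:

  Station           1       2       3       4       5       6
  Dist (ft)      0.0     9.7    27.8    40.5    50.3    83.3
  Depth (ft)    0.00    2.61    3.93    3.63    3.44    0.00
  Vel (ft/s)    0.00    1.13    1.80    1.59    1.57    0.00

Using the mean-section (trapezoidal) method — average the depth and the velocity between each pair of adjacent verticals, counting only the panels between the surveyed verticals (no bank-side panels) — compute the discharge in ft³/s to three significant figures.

275 ft³/s

Panel 1-2: Δb = 9.7 ft, d̄ = (0.00+2.61)/2 = 1.305, v̄ = (0.00+1.13)/2 = 0.565 → q = 9.7×1.305×0.565 = 7.152 ft³/s
Panel 2-3: Δb = 18.1 ft, d̄ = (2.61+3.93)/2 = 3.27, v̄ = (1.13+1.80)/2 = 1.465 → q = 18.1×3.27×1.465 = 86.71 ft³/s
Panel 3-4: Δb = 12.7 ft, d̄ = (3.93+3.63)/2 = 3.78, v̄ = (1.80+1.59)/2 = 1.695 → q = 12.7×3.78×1.695 = 81.37 ft³/s
Panel 4-5: Δb = 9.8 ft, d̄ = (3.63+3.44)/2 = 3.535, v̄ = (1.59+1.57)/2 = 1.58 → q = 9.8×3.535×1.58 = 54.74 ft³/s
Panel 5-6: Δb = 33 ft, d̄ = (3.44+0.00)/2 = 1.72, v̄ = (1.57+0.00)/2 = 0.785 → q = 33×1.72×0.785 = 44.56 ft³/s
Q = Σ q = 274.5 ft³/s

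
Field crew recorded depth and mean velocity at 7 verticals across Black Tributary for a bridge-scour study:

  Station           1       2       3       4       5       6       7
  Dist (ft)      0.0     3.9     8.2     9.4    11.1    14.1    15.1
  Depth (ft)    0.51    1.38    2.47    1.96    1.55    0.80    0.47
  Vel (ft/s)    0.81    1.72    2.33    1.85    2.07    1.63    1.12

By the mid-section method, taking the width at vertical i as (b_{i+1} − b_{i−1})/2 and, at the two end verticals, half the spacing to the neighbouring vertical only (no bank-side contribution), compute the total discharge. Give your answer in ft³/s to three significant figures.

42.0 ft³/s

w_1 = (3.9 − 0.0)/2 = 1.95 ft; q_1 = 0.81 × 0.51 × 1.95 = 0.8055 ft³/s
w_2 = (8.2 − 0.0)/2 = 4.1 ft; q_2 = 1.72 × 1.38 × 4.1 = 9.732 ft³/s
w_3 = (9.4 − 3.9)/2 = 2.75 ft; q_3 = 2.33 × 2.47 × 2.75 = 15.83 ft³/s
w_4 = (11.1 − 8.2)/2 = 1.45 ft; q_4 = 1.85 × 1.96 × 1.45 = 5.258 ft³/s
w_5 = (14.1 − 9.4)/2 = 2.35 ft; q_5 = 2.07 × 1.55 × 2.35 = 7.540 ft³/s
w_6 = (15.1 − 11.1)/2 = 2 ft; q_6 = 1.63 × 0.80 × 2 = 2.608 ft³/s
w_7 = (15.1 − 14.1)/2 = 0.5 ft; q_7 = 1.12 × 0.47 × 0.5 = 0.2632 ft³/s
Q = Σ qᵢ = 42.03 ft³/s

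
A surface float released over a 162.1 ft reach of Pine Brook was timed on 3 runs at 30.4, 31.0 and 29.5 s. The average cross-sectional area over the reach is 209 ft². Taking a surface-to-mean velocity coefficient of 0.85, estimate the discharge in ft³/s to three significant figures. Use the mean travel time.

t̄ = (30.4 + 31.0 + 29.5) / 3 = 30.3 s
v_surface = L / t̄ = 162.1 / 30.3 = 5.350 ft/s
v_mean = 0.85 × 5.350 = 4.547 ft/s
Q = A × v_mean = 209 × 4.547 = 950.4 ft³/s

950 ft³/s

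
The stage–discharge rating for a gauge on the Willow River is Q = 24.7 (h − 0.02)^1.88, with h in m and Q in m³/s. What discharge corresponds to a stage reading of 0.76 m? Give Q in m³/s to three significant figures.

Q = 24.7 × (0.76 − 0.02)^1.88 = 24.7 × 0.74^1.88 = 14.02 m³/s

14.0 m³/s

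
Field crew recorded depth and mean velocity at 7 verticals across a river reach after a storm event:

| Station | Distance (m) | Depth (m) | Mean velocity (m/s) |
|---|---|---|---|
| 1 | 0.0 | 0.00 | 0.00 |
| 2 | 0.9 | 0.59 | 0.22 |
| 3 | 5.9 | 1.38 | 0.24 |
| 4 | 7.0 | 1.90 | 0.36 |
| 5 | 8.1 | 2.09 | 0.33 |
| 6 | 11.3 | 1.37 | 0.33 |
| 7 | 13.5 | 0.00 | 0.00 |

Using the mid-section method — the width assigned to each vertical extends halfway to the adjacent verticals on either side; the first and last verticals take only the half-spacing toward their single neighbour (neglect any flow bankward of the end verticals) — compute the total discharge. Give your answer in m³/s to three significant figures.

4.85 m³/s

w_2 = (5.9 − 0.0)/2 = 2.95 m; q_2 = 0.22 × 0.59 × 2.95 = 0.3829 m³/s
w_3 = (7.0 − 0.9)/2 = 3.05 m; q_3 = 0.24 × 1.38 × 3.05 = 1.010 m³/s
w_4 = (8.1 − 5.9)/2 = 1.1 m; q_4 = 0.36 × 1.90 × 1.1 = 0.7524 m³/s
w_5 = (11.3 − 7.0)/2 = 2.15 m; q_5 = 0.33 × 2.09 × 2.15 = 1.483 m³/s
w_6 = (13.5 − 8.1)/2 = 2.7 m; q_6 = 0.33 × 1.37 × 2.7 = 1.221 m³/s
Stations 1, 7 contribute zero (depth or velocity is 0).
Q = Σ qᵢ = 4.849 m³/s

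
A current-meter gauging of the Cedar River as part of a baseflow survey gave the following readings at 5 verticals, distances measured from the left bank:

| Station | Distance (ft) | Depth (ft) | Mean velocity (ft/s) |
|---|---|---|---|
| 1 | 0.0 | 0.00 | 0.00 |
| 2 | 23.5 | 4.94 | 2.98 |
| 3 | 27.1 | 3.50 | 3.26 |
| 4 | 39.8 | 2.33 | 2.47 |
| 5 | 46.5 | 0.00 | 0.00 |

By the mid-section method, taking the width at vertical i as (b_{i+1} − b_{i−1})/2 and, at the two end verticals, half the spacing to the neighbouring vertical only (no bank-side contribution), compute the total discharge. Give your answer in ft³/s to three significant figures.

348 ft³/s

w_2 = (27.1 − 0.0)/2 = 13.55 ft; q_2 = 2.98 × 4.94 × 13.55 = 199.5 ft³/s
w_3 = (39.8 − 23.5)/2 = 8.15 ft; q_3 = 3.26 × 3.50 × 8.15 = 92.99 ft³/s
w_4 = (46.5 − 27.1)/2 = 9.7 ft; q_4 = 2.47 × 2.33 × 9.7 = 55.82 ft³/s
Stations 1, 5 contribute zero (depth or velocity is 0).
Q = Σ qᵢ = 348.3 ft³/s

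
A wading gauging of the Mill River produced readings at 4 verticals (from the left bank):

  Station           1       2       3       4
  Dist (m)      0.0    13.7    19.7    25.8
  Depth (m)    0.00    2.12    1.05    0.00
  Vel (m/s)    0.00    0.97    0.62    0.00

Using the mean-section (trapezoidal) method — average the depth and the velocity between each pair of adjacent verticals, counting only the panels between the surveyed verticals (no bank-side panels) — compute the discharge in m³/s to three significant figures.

15.6 m³/s

Panel 1-2: Δb = 13.7 m, d̄ = (0.00+2.12)/2 = 1.06, v̄ = (0.00+0.97)/2 = 0.485 → q = 13.7×1.06×0.485 = 7.043 m³/s
Panel 2-3: Δb = 6 m, d̄ = (2.12+1.05)/2 = 1.585, v̄ = (0.97+0.62)/2 = 0.795 → q = 6×1.585×0.795 = 7.560 m³/s
Panel 3-4: Δb = 6.1 m, d̄ = (1.05+0.00)/2 = 0.525, v̄ = (0.62+0.00)/2 = 0.31 → q = 6.1×0.525×0.31 = 0.9928 m³/s
Q = Σ q = 15.60 m³/s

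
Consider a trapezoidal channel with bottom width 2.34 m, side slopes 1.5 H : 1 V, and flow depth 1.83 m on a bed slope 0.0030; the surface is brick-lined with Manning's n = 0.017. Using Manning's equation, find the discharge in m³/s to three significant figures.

30.8 m³/s

A = (b + z·y)·y = (2.34 + 1.5×1.83)×1.83 = 9.306 m²
P = b + 2y√(1+z²) = 2.34 + 2×1.83×√(1+1.5²) = 8.938 m
R = A/P = 9.306/8.938 = 1.041 m
Q = (1/n)·A·R^(2/3)·S^(1/2) = (1/0.017) × 9.306 × 1.041^(2/3) × 0.0030^(1/2) = 30.80 m³/s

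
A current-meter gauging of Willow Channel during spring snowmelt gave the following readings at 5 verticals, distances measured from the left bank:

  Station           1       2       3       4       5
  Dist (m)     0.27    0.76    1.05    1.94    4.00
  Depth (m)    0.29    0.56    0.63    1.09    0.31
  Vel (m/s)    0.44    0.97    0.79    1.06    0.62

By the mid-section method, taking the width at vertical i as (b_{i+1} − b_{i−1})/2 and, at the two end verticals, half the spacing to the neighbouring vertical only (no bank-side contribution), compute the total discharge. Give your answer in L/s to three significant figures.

2440 L/s

w_1 = (0.76 − 0.27)/2 = 0.245 m; q_1 = 0.44 × 0.29 × 0.245 = 0.03126 m³/s
w_2 = (1.05 − 0.27)/2 = 0.39 m; q_2 = 0.97 × 0.56 × 0.39 = 0.2118 m³/s
w_3 = (1.94 − 0.76)/2 = 0.59 m; q_3 = 0.79 × 0.63 × 0.59 = 0.2936 m³/s
w_4 = (4.00 − 1.05)/2 = 1.475 m; q_4 = 1.06 × 1.09 × 1.475 = 1.704 m³/s
w_5 = (4.00 − 1.94)/2 = 1.03 m; q_5 = 0.62 × 0.31 × 1.03 = 0.1980 m³/s
Q = Σ qᵢ = 2.439 m³/s
= 2.439 × 1000 = 2439 L/s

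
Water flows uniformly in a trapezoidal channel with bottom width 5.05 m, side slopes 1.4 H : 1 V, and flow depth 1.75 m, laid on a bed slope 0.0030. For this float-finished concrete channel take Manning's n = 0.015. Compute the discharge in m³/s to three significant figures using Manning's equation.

53.7 m³/s

A = (b + z·y)·y = (5.05 + 1.4×1.75)×1.75 = 13.13 m²
P = b + 2y√(1+z²) = 5.05 + 2×1.75×√(1+1.4²) = 11.07 m
R = A/P = 13.13/11.07 = 1.185 m
Q = (1/n)·A·R^(2/3)·S^(1/2) = (1/0.015) × 13.13 × 1.185^(2/3) × 0.0030^(1/2) = 53.68 m³/s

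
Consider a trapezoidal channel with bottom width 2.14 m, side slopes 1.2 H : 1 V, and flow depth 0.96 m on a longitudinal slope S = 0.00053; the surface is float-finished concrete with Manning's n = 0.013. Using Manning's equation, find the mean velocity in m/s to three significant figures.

A = (b + z·y)·y = (2.14 + 1.2×0.96)×0.96 = 3.160 m²
P = b + 2y√(1+z²) = 2.14 + 2×0.96×√(1+1.2²) = 5.139 m
R = A/P = 3.160/5.139 = 0.6150 m
Q = (1/n)·A·R^(2/3)·S^(1/2) = (1/0.013) × 3.160 × 0.6150^(2/3) × 0.00053^(1/2) = 4.047 m³/s
V = Q/A = 4.047/3.160 = 1.281 m/s

1.28 m/s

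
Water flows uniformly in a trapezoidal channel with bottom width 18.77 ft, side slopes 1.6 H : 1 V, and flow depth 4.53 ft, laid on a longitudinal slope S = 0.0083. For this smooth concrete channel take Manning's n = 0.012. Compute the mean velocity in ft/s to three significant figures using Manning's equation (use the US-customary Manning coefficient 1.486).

24.9 ft/s

A = (b + z·y)·y = (18.77 + 1.6×4.53)×4.53 = 117.9 ft²
P = b + 2y√(1+z²) = 18.77 + 2×4.53×√(1+1.6²) = 35.86 ft
R = A/P = 117.9/35.86 = 3.286 ft
Q = (1.486/n)·A·R^(2/3)·S^(1/2) = (1.486/0.012) × 117.9 × 3.286^(2/3) × 0.0083^(1/2) = 2939 ft³/s
V = Q/A = 2939/117.9 = 24.94 ft/s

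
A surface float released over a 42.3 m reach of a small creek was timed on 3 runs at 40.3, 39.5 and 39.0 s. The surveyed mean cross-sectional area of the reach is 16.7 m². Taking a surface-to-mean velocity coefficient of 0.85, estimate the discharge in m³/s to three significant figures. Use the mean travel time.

15.2 m³/s

t̄ = (40.3 + 39.5 + 39.0) / 3 = 39.6 s
v_surface = L / t̄ = 42.3 / 39.6 = 1.068 m/s
v_mean = 0.85 × 1.068 = 0.9080 m/s
Q = A × v_mean = 16.7 × 0.9080 = 15.16 m³/s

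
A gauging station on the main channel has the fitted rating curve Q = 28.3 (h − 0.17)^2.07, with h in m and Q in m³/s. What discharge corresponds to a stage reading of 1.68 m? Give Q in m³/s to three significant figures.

Q = 28.3 × (1.68 − 0.17)^2.07 = 28.3 × 1.51^2.07 = 66.42 m³/s

66.4 m³/s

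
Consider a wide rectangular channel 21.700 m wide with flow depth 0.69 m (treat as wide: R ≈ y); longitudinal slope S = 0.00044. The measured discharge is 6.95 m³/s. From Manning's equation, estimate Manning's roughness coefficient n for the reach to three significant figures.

0.0353

A = b·y = 21.700 × 0.69 = 14.97 m²
Wide channel: R ≈ y = 0.69 m
n = (1/Q)·A·R^(2/3)·S^(1/2) = (1/6.95) × 14.97 × 0.7808 × 0.02098 = 0.03529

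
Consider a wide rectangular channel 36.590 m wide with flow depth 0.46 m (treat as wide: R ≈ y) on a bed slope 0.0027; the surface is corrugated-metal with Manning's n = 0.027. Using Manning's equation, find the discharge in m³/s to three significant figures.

A = b·y = 36.590 × 0.46 = 16.83 m²
Wide channel: R ≈ y = 0.46 m
Q = (1/n)·A·R^(2/3)·S^(1/2) = (1/0.027) × 16.83 × 0.4600^(2/3) × 0.0027^(1/2) = 19.30 m³/s

19.3 m³/s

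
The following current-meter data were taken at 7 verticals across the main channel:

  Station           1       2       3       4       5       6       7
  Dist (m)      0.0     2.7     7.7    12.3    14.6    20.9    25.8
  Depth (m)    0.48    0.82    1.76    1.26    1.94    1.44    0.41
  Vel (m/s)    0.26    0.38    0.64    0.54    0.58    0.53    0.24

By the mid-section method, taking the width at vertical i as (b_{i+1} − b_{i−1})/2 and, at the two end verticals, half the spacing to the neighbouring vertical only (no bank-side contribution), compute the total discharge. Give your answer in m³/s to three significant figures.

w_1 = (2.7 − 0.0)/2 = 1.35 m; q_1 = 0.26 × 0.48 × 1.35 = 0.1685 m³/s
w_2 = (7.7 − 0.0)/2 = 3.85 m; q_2 = 0.38 × 0.82 × 3.85 = 1.200 m³/s
w_3 = (12.3 − 2.7)/2 = 4.8 m; q_3 = 0.64 × 1.76 × 4.8 = 5.407 m³/s
w_4 = (14.6 − 7.7)/2 = 3.45 m; q_4 = 0.54 × 1.26 × 3.45 = 2.347 m³/s
w_5 = (20.9 − 12.3)/2 = 4.3 m; q_5 = 0.58 × 1.94 × 4.3 = 4.838 m³/s
w_6 = (25.8 − 14.6)/2 = 5.6 m; q_6 = 0.53 × 1.44 × 5.6 = 4.274 m³/s
w_7 = (25.8 − 20.9)/2 = 2.45 m; q_7 = 0.24 × 0.41 × 2.45 = 0.2411 m³/s
Q = Σ qᵢ = 18.48 m³/s

18.5 m³/s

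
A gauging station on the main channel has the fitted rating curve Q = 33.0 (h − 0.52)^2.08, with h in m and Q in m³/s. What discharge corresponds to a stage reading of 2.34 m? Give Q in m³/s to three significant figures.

Q = 33.0 × (2.34 − 0.52)^2.08 = 33.0 × 1.82^2.08 = 114.7 m³/s

115 m³/s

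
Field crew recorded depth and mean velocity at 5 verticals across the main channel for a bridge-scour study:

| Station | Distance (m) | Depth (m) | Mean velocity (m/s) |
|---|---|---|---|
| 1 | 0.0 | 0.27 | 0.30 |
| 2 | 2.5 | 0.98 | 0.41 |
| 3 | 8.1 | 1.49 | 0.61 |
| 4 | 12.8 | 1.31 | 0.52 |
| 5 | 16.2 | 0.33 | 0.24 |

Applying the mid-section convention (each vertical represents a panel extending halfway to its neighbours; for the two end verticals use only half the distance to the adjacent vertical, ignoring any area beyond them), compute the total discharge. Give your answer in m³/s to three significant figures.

9.30 m³/s

w_1 = (2.5 − 0.0)/2 = 1.25 m; q_1 = 0.30 × 0.27 × 1.25 = 0.1013 m³/s
w_2 = (8.1 − 0.0)/2 = 4.05 m; q_2 = 0.41 × 0.98 × 4.05 = 1.627 m³/s
w_3 = (12.8 − 2.5)/2 = 5.15 m; q_3 = 0.61 × 1.49 × 5.15 = 4.681 m³/s
w_4 = (16.2 − 8.1)/2 = 4.05 m; q_4 = 0.52 × 1.31 × 4.05 = 2.759 m³/s
w_5 = (16.2 − 12.8)/2 = 1.7 m; q_5 = 0.24 × 0.33 × 1.7 = 0.1346 m³/s
Q = Σ qᵢ = 9.303 m³/s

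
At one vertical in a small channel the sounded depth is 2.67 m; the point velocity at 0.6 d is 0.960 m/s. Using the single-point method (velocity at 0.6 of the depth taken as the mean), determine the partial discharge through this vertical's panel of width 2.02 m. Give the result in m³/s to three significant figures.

v̄ = v₀.₆ = 0.960 m/s
q = v̄ × d × w = 0.9600 × 2.67 × 2.02 = 5.178 m³/s

5.18 m³/s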